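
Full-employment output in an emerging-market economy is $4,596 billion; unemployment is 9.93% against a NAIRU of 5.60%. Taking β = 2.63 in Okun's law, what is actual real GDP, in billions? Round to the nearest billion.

$4,073 billion

Unemployment gap = 9.93 - 5.6 = 4.33 points, so the output gap is -2.63 × 4.33 = -11.3879%.
Actual GDP = 4596 × (1 - 11.3879/100) = 4596 × 0.886121 ≈ 4073 billion.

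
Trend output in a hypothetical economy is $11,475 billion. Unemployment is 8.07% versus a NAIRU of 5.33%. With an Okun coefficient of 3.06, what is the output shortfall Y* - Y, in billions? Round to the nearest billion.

$962 billion

Output gap = -3.06 × (8.07 - 5.33) = -3.06 × 2.74 = -8.3844%.
Actual GDP ≈ 11475 × 0.916156 ≈ 10513 billion, so the shortfall is 11475 - 10513 = 962 billion.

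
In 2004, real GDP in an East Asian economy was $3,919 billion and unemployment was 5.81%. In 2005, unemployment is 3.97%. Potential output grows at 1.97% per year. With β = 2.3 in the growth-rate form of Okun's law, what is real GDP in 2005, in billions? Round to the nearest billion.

Δu = 3.97 - 5.81 = -1.84 points.
Okun's law (growth form): g_Y = g_Y* - β × Δu = 1.97 - 2.3 × (-1.84) = 1.97 + 4.232 = 6.202%.
Real GDP in the next year = 3919 × (1 + 6.202/100) = 3919 × 1.06202 ≈ 4162 billion.

$4,162 billion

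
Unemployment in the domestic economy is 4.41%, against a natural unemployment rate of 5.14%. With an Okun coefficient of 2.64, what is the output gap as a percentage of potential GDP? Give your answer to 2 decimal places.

The unemployment gap is 4.41 - 5.14 = -0.73 percentage points.
Okun's law gives an output gap of -2.64 × (-0.73) = 1.9272%, i.e. 1.93% above potential.

1.93%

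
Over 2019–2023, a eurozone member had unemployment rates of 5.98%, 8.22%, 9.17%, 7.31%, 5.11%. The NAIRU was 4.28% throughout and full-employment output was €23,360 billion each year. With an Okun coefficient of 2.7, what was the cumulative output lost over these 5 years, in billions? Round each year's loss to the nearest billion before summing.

Year 2019: gap = -2.7 × (5.98 - 4.28) = -4.59%, loss ≈ 23360 × 4.59/100 ≈ 1072.
Year 2020: gap = -2.7 × (8.22 - 4.28) = -10.638%, loss ≈ 23360 × 10.638/100 ≈ 2485.
Year 2021: gap = -2.7 × (9.17 - 4.28) = -13.203%, loss ≈ 23360 × 13.203/100 ≈ 3084.
Year 2022: gap = -2.7 × (7.31 - 4.28) = -8.181%, loss ≈ 23360 × 8.181/100 ≈ 1911.
Year 2023: gap = -2.7 × (5.11 - 4.28) = -2.241%, loss ≈ 23360 × 2.241/100 ≈ 523.
Total lost output = 1072 + 2485 + 3084 + 1911 + 523 = 9075 billion.

€9,075 billion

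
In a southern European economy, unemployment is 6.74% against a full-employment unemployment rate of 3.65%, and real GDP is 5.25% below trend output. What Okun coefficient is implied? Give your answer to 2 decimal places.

β ≈ 1.70

Okun's law: output gap = -β × (u - u*).
-5.25 = -β × (6.74 - 3.65) = -β × 3.09, so β = 5.25/3.09 = 1.70.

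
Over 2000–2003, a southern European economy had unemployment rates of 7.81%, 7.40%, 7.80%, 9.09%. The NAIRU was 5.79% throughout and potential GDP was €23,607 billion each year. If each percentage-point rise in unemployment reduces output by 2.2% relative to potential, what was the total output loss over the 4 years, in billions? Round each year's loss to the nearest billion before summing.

€4,643 billion

Year 2000: gap = -2.2 × (7.81 - 5.79) = -4.444%, loss ≈ 23607 × 4.444/100 ≈ 1049.
Year 2001: gap = -2.2 × (7.4 - 5.79) = -3.542%, loss ≈ 23607 × 3.542/100 ≈ 836.
Year 2002: gap = -2.2 × (7.8 - 5.79) = -4.422%, loss ≈ 23607 × 4.422/100 ≈ 1044.
Year 2003: gap = -2.2 × (9.09 - 5.79) = -7.26%, loss ≈ 23607 × 7.26/100 ≈ 1714.
Total lost output = 1049 + 836 + 1044 + 1714 = 4643 billion.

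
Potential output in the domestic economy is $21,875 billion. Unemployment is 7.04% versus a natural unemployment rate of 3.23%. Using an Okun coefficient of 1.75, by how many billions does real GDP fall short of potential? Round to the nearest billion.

Output gap = -1.75 × (7.04 - 3.23) = -1.75 × 3.81 = -6.6675%.
Actual GDP ≈ 21875 × 0.933325 ≈ 20416 billion, so the shortfall is 21875 - 20416 = 1459 billion.

$1,459 billion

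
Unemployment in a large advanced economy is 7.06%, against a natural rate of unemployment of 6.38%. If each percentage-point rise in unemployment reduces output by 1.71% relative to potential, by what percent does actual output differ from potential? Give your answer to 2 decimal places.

The unemployment gap is 7.06 - 6.38 = 0.68 percentage points.
Okun's law gives an output gap of -1.71 × 0.68 = -1.1628%, i.e. 1.16% below potential.

-1.16%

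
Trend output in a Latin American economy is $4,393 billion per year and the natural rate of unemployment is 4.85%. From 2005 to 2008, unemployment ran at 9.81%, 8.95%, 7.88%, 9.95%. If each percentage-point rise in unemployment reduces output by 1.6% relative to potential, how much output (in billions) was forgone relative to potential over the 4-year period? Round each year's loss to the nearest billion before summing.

Year 2005: gap = -1.6 × (9.81 - 4.85) = -7.936%, loss ≈ 4393 × 7.936/100 ≈ 349.
Year 2006: gap = -1.6 × (8.95 - 4.85) = -6.56%, loss ≈ 4393 × 6.56/100 ≈ 288.
Year 2007: gap = -1.6 × (7.88 - 4.85) = -4.848%, loss ≈ 4393 × 4.848/100 ≈ 213.
Year 2008: gap = -1.6 × (9.95 - 4.85) = -8.16%, loss ≈ 4393 × 8.16/100 ≈ 358.
Total lost output = 349 + 288 + 213 + 358 = 1208 billion.

$1,208 billion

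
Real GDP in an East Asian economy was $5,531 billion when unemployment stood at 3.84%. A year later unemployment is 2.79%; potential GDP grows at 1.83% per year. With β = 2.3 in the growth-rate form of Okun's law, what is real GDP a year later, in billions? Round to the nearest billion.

Δu = 2.79 - 3.84 = -1.05 points.
Okun's law (growth form): g_Y = g_Y* - β × Δu = 1.83 - 2.3 × (-1.05) = 1.83 + 2.415 = 4.245%.
Real GDP in the next year = 5531 × (1 + 4.245/100) = 5531 × 1.04245 ≈ 5766 billion.

$5,766 billion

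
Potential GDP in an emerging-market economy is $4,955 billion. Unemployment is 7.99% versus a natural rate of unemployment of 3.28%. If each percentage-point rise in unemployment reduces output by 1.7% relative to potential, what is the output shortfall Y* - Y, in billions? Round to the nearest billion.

Output gap = -1.7 × (7.99 - 3.28) = -1.7 × 4.71 = -8.007%.
Actual GDP ≈ 4955 × 0.91993 ≈ 4558 billion, so the shortfall is 4955 - 4558 = 397 billion.

$397 billion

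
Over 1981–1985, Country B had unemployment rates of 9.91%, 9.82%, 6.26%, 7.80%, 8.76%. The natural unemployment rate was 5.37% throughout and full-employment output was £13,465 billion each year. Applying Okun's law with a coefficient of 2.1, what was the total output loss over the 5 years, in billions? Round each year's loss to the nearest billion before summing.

Year 1981: gap = -2.1 × (9.91 - 5.37) = -9.534%, loss ≈ 13465 × 9.534/100 ≈ 1284.
Year 1982: gap = -2.1 × (9.82 - 5.37) = -9.345%, loss ≈ 13465 × 9.345/100 ≈ 1258.
Year 1983: gap = -2.1 × (6.26 - 5.37) = -1.869%, loss ≈ 13465 × 1.869/100 ≈ 252.
Year 1984: gap = -2.1 × (7.8 - 5.37) = -5.103%, loss ≈ 13465 × 5.103/100 ≈ 687.
Year 1985: gap = -2.1 × (8.76 - 5.37) = -7.119%, loss ≈ 13465 × 7.119/100 ≈ 959.
Total lost output = 1284 + 1258 + 252 + 687 + 959 = 4440 billion.

£4,440 billion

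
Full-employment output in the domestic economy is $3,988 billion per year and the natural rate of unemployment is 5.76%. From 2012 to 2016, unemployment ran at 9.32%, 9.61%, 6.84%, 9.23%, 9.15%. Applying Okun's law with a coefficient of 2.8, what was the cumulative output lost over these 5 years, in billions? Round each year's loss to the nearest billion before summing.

Year 2012: gap = -2.8 × (9.32 - 5.76) = -9.968%, loss ≈ 3988 × 9.968/100 ≈ 398.
Year 2013: gap = -2.8 × (9.61 - 5.76) = -10.78%, loss ≈ 3988 × 10.78/100 ≈ 430.
Year 2014: gap = -2.8 × (6.84 - 5.76) = -3.024%, loss ≈ 3988 × 3.024/100 ≈ 121.
Year 2015: gap = -2.8 × (9.23 - 5.76) = -9.716%, loss ≈ 3988 × 9.716/100 ≈ 387.
Year 2016: gap = -2.8 × (9.15 - 5.76) = -9.492%, loss ≈ 3988 × 9.492/100 ≈ 379.
Total lost output = 398 + 430 + 121 + 387 + 379 = 1715 billion.

$1,715 billion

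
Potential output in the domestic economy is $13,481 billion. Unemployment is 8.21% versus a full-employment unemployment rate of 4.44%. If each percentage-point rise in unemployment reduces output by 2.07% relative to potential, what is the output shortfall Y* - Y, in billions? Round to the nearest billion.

$1,052 billion

Output gap = -2.07 × (8.21 - 4.44) = -2.07 × 3.77 = -7.8039%.
Actual GDP ≈ 13481 × 0.921961 ≈ 12429 billion, so the shortfall is 13481 - 12429 = 1052 billion.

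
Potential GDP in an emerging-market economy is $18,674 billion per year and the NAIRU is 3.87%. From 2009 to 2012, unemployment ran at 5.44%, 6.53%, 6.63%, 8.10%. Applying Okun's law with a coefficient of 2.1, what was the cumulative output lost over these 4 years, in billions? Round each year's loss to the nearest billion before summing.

Year 2009: gap = -2.1 × (5.44 - 3.87) = -3.297%, loss ≈ 18674 × 3.297/100 ≈ 616.
Year 2010: gap = -2.1 × (6.53 - 3.87) = -5.586%, loss ≈ 18674 × 5.586/100 ≈ 1043.
Year 2011: gap = -2.1 × (6.63 - 3.87) = -5.796%, loss ≈ 18674 × 5.796/100 ≈ 1082.
Year 2012: gap = -2.1 × (8.1 - 3.87) = -8.883%, loss ≈ 18674 × 8.883/100 ≈ 1659.
Total lost output = 616 + 1043 + 1082 + 1659 = 4400 billion.

$4,400 billion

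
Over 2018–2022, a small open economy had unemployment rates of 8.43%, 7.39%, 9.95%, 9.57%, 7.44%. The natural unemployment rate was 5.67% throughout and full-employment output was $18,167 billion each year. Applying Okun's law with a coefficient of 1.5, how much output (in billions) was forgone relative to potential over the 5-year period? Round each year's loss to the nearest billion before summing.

Year 2018: gap = -1.5 × (8.43 - 5.67) = -4.14%, loss ≈ 18167 × 4.14/100 ≈ 752.
Year 2019: gap = -1.5 × (7.39 - 5.67) = -2.58%, loss ≈ 18167 × 2.58/100 ≈ 469.
Year 2020: gap = -1.5 × (9.95 - 5.67) = -6.42%, loss ≈ 18167 × 6.42/100 ≈ 1166.
Year 2021: gap = -1.5 × (9.57 - 5.67) = -5.85%, loss ≈ 18167 × 5.85/100 ≈ 1063.
Year 2022: gap = -1.5 × (7.44 - 5.67) = -2.655%, loss ≈ 18167 × 2.655/100 ≈ 482.
Total lost output = 752 + 469 + 1166 + 1063 + 482 = 3932 billion.

$3,932 billion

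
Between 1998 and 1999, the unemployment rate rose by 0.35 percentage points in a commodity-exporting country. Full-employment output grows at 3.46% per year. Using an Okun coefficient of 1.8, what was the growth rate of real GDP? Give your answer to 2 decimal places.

Growth-rate Okun's law: g_Y = g_Y* - β × Δu.
g_Y = 3.46 - 1.8 × (0.35) = 3.46 - 0.63 = 2.83%, i.e. 2.83% to 2 d.p.

2.83%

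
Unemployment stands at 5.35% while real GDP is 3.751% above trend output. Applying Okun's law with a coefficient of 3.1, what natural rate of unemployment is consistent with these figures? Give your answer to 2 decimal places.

From Okun's law, u - u* = -(output gap)/β = -(3.751)/3.1 = -1.21 points.
So u* = 5.35 + 1.21 = 6.56%.

6.56%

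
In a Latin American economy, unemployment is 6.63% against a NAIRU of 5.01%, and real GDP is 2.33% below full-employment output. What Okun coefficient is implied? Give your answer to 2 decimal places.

β ≈ 1.44

Okun's law: output gap = -β × (u - u*).
-2.33 = -β × (6.63 - 5.01) = -β × 1.62, so β = 2.33/1.62 = 1.44.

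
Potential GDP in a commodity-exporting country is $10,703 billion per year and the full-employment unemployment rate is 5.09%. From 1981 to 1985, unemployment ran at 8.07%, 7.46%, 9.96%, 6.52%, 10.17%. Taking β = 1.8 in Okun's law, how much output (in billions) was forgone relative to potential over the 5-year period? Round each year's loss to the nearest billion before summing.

Year 1981: gap = -1.8 × (8.07 - 5.09) = -5.364%, loss ≈ 10703 × 5.364/100 ≈ 574.
Year 1982: gap = -1.8 × (7.46 - 5.09) = -4.266%, loss ≈ 10703 × 4.266/100 ≈ 457.
Year 1983: gap = -1.8 × (9.96 - 5.09) = -8.766%, loss ≈ 10703 × 8.766/100 ≈ 938.
Year 1984: gap = -1.8 × (6.52 - 5.09) = -2.574%, loss ≈ 10703 × 2.574/100 ≈ 275.
Year 1985: gap = -1.8 × (10.17 - 5.09) = -9.144%, loss ≈ 10703 × 9.144/100 ≈ 979.
Total lost output = 574 + 457 + 938 + 275 + 979 = 3223 billion.

$3,223 billion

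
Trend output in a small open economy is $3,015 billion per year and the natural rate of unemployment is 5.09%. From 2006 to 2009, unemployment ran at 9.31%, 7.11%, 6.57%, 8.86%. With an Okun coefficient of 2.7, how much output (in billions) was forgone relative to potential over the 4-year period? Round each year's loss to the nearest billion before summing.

$935 billion

Year 2006: gap = -2.7 × (9.31 - 5.09) = -11.394%, loss ≈ 3015 × 11.394/100 ≈ 344.
Year 2007: gap = -2.7 × (7.11 - 5.09) = -5.454%, loss ≈ 3015 × 5.454/100 ≈ 164.
Year 2008: gap = -2.7 × (6.57 - 5.09) = -3.996%, loss ≈ 3015 × 3.996/100 ≈ 120.
Year 2009: gap = -2.7 × (8.86 - 5.09) = -10.179%, loss ≈ 3015 × 10.179/100 ≈ 307.
Total lost output = 344 + 164 + 120 + 307 = 935 billion.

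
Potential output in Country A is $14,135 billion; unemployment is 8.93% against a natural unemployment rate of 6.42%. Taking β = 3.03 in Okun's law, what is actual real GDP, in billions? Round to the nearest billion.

Unemployment gap = 8.93 - 6.42 = 2.51 points, so the output gap is -3.03 × 2.51 = -7.6053%.
Actual GDP = 14135 × (1 - 7.6053/100) = 14135 × 0.923947 ≈ 13060 billion.

$13,060 billion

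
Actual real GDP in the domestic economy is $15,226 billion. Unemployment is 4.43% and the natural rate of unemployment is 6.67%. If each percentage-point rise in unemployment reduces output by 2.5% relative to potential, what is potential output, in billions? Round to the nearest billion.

Unemployment gap = 4.43 - 6.67 = -2.24 points, so output gap = -2.5 × (-2.24) = 5.6%.
Since Y = Y* × (1 + gap/100), Y* = 15226/1.056 ≈ 14419 billion.

$14,419 billion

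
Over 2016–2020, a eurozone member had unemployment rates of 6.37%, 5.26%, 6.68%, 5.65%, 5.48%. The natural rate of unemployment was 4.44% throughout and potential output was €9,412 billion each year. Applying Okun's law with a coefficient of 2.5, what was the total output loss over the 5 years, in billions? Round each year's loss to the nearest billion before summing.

€1,704 billion

Year 2016: gap = -2.5 × (6.37 - 4.44) = -4.825%, loss ≈ 9412 × 4.825/100 ≈ 454.
Year 2017: gap = -2.5 × (5.26 - 4.44) = -2.05%, loss ≈ 9412 × 2.05/100 ≈ 193.
Year 2018: gap = -2.5 × (6.68 - 4.44) = -5.6%, loss ≈ 9412 × 5.6/100 ≈ 527.
Year 2019: gap = -2.5 × (5.65 - 4.44) = -3.025%, loss ≈ 9412 × 3.025/100 ≈ 285.
Year 2020: gap = -2.5 × (5.48 - 4.44) = -2.6%, loss ≈ 9412 × 2.6/100 ≈ 245.
Total lost output = 454 + 193 + 527 + 285 + 245 = 1704 billion.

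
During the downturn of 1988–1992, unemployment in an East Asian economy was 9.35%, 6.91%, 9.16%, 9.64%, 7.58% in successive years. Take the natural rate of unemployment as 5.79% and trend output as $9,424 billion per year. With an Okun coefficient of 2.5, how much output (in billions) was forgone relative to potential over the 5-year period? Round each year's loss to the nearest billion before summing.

$3,226 billion

Year 1988: gap = -2.5 × (9.35 - 5.79) = -8.9%, loss ≈ 9424 × 8.9/100 ≈ 839.
Year 1989: gap = -2.5 × (6.91 - 5.79) = -2.8%, loss ≈ 9424 × 2.8/100 ≈ 264.
Year 1990: gap = -2.5 × (9.16 - 5.79) = -8.425%, loss ≈ 9424 × 8.425/100 ≈ 794.
Year 1991: gap = -2.5 × (9.64 - 5.79) = -9.625%, loss ≈ 9424 × 9.625/100 ≈ 907.
Year 1992: gap = -2.5 × (7.58 - 5.79) = -4.475%, loss ≈ 9424 × 4.475/100 ≈ 422.
Total lost output = 839 + 264 + 794 + 907 + 422 = 3226 billion.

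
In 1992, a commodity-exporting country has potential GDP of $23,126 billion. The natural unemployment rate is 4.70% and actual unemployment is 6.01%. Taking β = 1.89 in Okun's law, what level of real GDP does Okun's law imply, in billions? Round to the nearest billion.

Unemployment gap = 6.01 - 4.7 = 1.31 points, so the output gap is -1.89 × 1.31 = -2.4759%.
Actual GDP = 23126 × (1 - 2.4759/100) = 23126 × 0.975241 ≈ 22553 billion.

$22,553 billion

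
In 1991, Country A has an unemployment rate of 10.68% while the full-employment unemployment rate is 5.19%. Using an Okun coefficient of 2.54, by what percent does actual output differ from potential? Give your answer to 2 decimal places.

The unemployment gap is 10.68 - 5.19 = 5.49 percentage points.
Okun's law gives an output gap of -2.54 × 5.49 = -13.9446%, i.e. 13.94% below potential.

-13.94%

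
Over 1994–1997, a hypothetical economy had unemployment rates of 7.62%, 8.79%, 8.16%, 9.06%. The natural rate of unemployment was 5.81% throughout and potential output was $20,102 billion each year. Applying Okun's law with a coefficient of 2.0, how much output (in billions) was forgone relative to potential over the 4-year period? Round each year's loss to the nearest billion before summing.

Year 1994: gap = -2.0 × (7.62 - 5.81) = -3.62%, loss ≈ 20102 × 3.62/100 ≈ 728.
Year 1995: gap = -2.0 × (8.79 - 5.81) = -5.96%, loss ≈ 20102 × 5.96/100 ≈ 1198.
Year 1996: gap = -2.0 × (8.16 - 5.81) = -4.7%, loss ≈ 20102 × 4.7/100 ≈ 945.
Year 1997: gap = -2.0 × (9.06 - 5.81) = -6.5%, loss ≈ 20102 × 6.5/100 ≈ 1307.
Total lost output = 728 + 1198 + 945 + 1307 = 4178 billion.

$4,178 billion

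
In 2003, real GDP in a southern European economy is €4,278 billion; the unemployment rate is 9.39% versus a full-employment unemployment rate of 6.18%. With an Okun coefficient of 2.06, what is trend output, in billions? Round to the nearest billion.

Unemployment gap = 9.39 - 6.18 = 3.21 points, so output gap = -2.06 × 3.21 = -6.6126%.
Since Y = Y* × (1 + gap/100), Y* = 4278/0.933874 ≈ 4581 billion.

€4,581 billion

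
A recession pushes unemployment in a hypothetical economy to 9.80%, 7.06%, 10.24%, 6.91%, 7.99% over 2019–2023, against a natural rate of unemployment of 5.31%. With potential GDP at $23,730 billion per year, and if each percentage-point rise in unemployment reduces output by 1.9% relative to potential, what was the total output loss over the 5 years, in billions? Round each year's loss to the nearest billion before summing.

$6,965 billion

Year 2019: gap = -1.9 × (9.8 - 5.31) = -8.531%, loss ≈ 23730 × 8.531/100 ≈ 2024.
Year 2020: gap = -1.9 × (7.06 - 5.31) = -3.325%, loss ≈ 23730 × 3.325/100 ≈ 789.
Year 2021: gap = -1.9 × (10.24 - 5.31) = -9.367%, loss ≈ 23730 × 9.367/100 ≈ 2223.
Year 2022: gap = -1.9 × (6.91 - 5.31) = -3.04%, loss ≈ 23730 × 3.04/100 ≈ 721.
Year 2023: gap = -1.9 × (7.99 - 5.31) = -5.092%, loss ≈ 23730 × 5.092/100 ≈ 1208.
Total lost output = 2024 + 789 + 2223 + 721 + 1208 = 6965 billion.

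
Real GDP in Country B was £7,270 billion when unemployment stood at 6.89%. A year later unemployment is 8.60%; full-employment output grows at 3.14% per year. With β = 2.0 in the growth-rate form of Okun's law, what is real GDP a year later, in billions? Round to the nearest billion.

£7,250 billion

Δu = 8.6 - 6.89 = 1.71 points.
Okun's law (growth form): g_Y = g_Y* - β × Δu = 3.14 - 2.0 × (1.71) = 3.14 - 3.42 = -0.28%.
Real GDP in the next year = 7270 × (1 - 0.28/100) = 7270 × 0.9972 ≈ 7250 billion.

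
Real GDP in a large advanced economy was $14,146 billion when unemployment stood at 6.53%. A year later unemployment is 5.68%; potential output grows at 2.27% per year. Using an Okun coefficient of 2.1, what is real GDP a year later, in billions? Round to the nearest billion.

Δu = 5.68 - 6.53 = -0.85 points.
Okun's law (growth form): g_Y = g_Y* - β × Δu = 2.27 - 2.1 × (-0.85) = 2.27 + 1.785 = 4.055%.
Real GDP in the next year = 14146 × (1 + 4.055/100) = 14146 × 1.04055 ≈ 14720 billion.

$14,720 billion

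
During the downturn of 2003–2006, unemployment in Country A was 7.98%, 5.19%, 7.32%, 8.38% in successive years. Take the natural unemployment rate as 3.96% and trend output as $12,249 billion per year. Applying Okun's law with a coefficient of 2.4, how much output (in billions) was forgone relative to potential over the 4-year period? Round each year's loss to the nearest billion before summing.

$3,831 billion

Year 2003: gap = -2.4 × (7.98 - 3.96) = -9.648%, loss ≈ 12249 × 9.648/100 ≈ 1182.
Year 2004: gap = -2.4 × (5.19 - 3.96) = -2.952%, loss ≈ 12249 × 2.952/100 ≈ 362.
Year 2005: gap = -2.4 × (7.32 - 3.96) = -8.064%, loss ≈ 12249 × 8.064/100 ≈ 988.
Year 2006: gap = -2.4 × (8.38 - 3.96) = -10.608%, loss ≈ 12249 × 10.608/100 ≈ 1299.
Total lost output = 1182 + 362 + 988 + 1299 = 3831 billion.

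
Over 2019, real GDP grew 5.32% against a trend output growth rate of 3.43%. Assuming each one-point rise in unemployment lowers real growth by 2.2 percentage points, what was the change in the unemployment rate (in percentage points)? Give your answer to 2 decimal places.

Growth-rate Okun's law: g_Y = g_Y* - β × Δu, so Δu = (g_Y* - g_Y)/β.
Δu = (3.43 - 5.32)/2.2 = -1.89/2.2 = -0.86 percentage points.

-0.86 percentage points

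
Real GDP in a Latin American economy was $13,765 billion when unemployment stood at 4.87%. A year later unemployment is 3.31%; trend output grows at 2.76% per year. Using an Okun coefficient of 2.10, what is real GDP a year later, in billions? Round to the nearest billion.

$14,596 billion

Δu = 3.31 - 4.87 = -1.56 points.
Okun's law (growth form): g_Y = g_Y* - β × Δu = 2.76 - 2.10 × (-1.56) = 2.76 + 3.276 = 6.036%.
Real GDP in the next year = 13765 × (1 + 6.036/100) = 13765 × 1.06036 ≈ 14596 billion.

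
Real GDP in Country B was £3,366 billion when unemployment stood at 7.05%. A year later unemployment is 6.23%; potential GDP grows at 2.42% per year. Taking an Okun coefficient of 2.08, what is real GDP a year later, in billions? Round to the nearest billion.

Δu = 6.23 - 7.05 = -0.82 points.
Okun's law (growth form): g_Y = g_Y* - β × Δu = 2.42 - 2.08 × (-0.82) = 2.42 + 1.7056 = 4.1256%.
Real GDP in the next year = 3366 × (1 + 4.1256/100) = 3366 × 1.041256 ≈ 3505 billion.

£3,505 billion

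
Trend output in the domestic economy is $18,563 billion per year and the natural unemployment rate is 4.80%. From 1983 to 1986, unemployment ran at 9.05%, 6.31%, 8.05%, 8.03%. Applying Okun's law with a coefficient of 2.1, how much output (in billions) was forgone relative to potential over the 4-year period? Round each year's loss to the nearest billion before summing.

Year 1983: gap = -2.1 × (9.05 - 4.8) = -8.925%, loss ≈ 18563 × 8.925/100 ≈ 1657.
Year 1984: gap = -2.1 × (6.31 - 4.8) = -3.171%, loss ≈ 18563 × 3.171/100 ≈ 589.
Year 1985: gap = -2.1 × (8.05 - 4.8) = -6.825%, loss ≈ 18563 × 6.825/100 ≈ 1267.
Year 1986: gap = -2.1 × (8.03 - 4.8) = -6.783%, loss ≈ 18563 × 6.783/100 ≈ 1259.
Total lost output = 1657 + 589 + 1267 + 1259 = 4772 billion.

$4,772 billion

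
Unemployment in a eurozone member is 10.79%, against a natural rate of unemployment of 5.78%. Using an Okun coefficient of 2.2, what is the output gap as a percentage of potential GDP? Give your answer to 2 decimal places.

-11.02%

The unemployment gap is 10.79 - 5.78 = 5.01 percentage points.
Okun's law gives an output gap of -2.2 × 5.01 = -11.022%, i.e. 11.02% below potential.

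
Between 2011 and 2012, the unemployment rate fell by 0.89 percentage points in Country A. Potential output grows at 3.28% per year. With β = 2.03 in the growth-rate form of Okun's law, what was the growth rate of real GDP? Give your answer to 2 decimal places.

Growth-rate Okun's law: g_Y = g_Y* - β × Δu.
g_Y = 3.28 - 2.03 × (-0.89) = 3.28 + 1.8067 = 5.0867%, i.e. 5.09% to 2 d.p.

5.09%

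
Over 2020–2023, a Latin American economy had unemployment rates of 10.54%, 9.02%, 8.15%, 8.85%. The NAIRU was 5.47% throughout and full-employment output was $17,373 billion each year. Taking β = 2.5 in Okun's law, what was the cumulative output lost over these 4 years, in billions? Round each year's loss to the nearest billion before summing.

$6,376 billion

Year 2020: gap = -2.5 × (10.54 - 5.47) = -12.675%, loss ≈ 17373 × 12.675/100 ≈ 2202.
Year 2021: gap = -2.5 × (9.02 - 5.47) = -8.875%, loss ≈ 17373 × 8.875/100 ≈ 1542.
Year 2022: gap = -2.5 × (8.15 - 5.47) = -6.7%, loss ≈ 17373 × 6.7/100 ≈ 1164.
Year 2023: gap = -2.5 × (8.85 - 5.47) = -8.45%, loss ≈ 17373 × 8.45/100 ≈ 1468.
Total lost output = 2202 + 1542 + 1164 + 1468 = 6376 billion.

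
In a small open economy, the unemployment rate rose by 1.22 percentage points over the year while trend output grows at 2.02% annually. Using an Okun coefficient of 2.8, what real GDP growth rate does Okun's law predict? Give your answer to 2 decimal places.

-1.40%

Growth-rate Okun's law: g_Y = g_Y* - β × Δu.
g_Y = 2.02 - 2.8 × (1.22) = 2.02 - 3.416 = -1.396%, i.e. -1.40% to 2 d.p.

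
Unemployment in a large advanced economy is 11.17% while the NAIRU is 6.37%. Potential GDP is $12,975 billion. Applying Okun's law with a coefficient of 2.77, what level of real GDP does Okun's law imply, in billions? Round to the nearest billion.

Unemployment gap = 11.17 - 6.37 = 4.8 points, so the output gap is -2.77 × 4.8 = -13.296%.
Actual GDP = 12975 × (1 - 13.296/100) = 12975 × 0.86704 ≈ 11250 billion.

$11,250 billion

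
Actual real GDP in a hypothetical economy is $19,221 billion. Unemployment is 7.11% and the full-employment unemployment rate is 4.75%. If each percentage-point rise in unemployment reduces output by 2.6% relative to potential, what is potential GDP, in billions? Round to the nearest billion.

Unemployment gap = 7.11 - 4.75 = 2.36 points, so output gap = -2.6 × 2.36 = -6.136%.
Since Y = Y* × (1 + gap/100), Y* = 19221/0.93864 ≈ 20477 billion.

$20,477 billion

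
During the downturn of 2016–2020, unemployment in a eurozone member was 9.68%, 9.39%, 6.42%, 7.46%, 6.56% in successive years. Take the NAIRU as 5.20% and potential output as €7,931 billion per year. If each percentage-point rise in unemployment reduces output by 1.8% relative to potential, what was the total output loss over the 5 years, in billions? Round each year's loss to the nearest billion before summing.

€1,929 billion

Year 2016: gap = -1.8 × (9.68 - 5.2) = -8.064%, loss ≈ 7931 × 8.064/100 ≈ 640.
Year 2017: gap = -1.8 × (9.39 - 5.2) = -7.542%, loss ≈ 7931 × 7.542/100 ≈ 598.
Year 2018: gap = -1.8 × (6.42 - 5.2) = -2.196%, loss ≈ 7931 × 2.196/100 ≈ 174.
Year 2019: gap = -1.8 × (7.46 - 5.2) = -4.068%, loss ≈ 7931 × 4.068/100 ≈ 323.
Year 2020: gap = -1.8 × (6.56 - 5.2) = -2.448%, loss ≈ 7931 × 2.448/100 ≈ 194.
Total lost output = 640 + 598 + 174 + 323 + 194 = 1929 billion.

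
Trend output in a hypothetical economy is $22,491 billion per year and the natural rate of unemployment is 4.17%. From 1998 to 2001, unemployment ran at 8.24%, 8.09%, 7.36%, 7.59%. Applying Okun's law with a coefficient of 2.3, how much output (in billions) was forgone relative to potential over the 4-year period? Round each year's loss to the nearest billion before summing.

$7,552 billion

Year 1998: gap = -2.3 × (8.24 - 4.17) = -9.361%, loss ≈ 22491 × 9.361/100 ≈ 2105.
Year 1999: gap = -2.3 × (8.09 - 4.17) = -9.016%, loss ≈ 22491 × 9.016/100 ≈ 2028.
Year 2000: gap = -2.3 × (7.36 - 4.17) = -7.337%, loss ≈ 22491 × 7.337/100 ≈ 1650.
Year 2001: gap = -2.3 × (7.59 - 4.17) = -7.866%, loss ≈ 22491 × 7.866/100 ≈ 1769.
Total lost output = 2105 + 2028 + 1650 + 1769 = 7552 billion.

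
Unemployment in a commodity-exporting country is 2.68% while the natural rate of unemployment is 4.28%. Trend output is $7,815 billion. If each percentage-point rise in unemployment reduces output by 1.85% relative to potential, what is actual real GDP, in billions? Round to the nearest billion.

$8,046 billion

Unemployment gap = 2.68 - 4.28 = -1.6 points, so the output gap is -1.85 × (-1.6) = 2.96%.
Actual GDP = 7815 × (1 + 2.96/100) = 7815 × 1.0296 ≈ 8046 billion.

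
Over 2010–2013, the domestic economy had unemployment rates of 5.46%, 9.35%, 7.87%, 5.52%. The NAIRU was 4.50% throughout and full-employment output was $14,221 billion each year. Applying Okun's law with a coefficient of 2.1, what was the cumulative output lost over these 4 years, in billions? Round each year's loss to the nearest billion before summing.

Year 2010: gap = -2.1 × (5.46 - 4.5) = -2.016%, loss ≈ 14221 × 2.016/100 ≈ 287.
Year 2011: gap = -2.1 × (9.35 - 4.5) = -10.185%, loss ≈ 14221 × 10.185/100 ≈ 1448.
Year 2012: gap = -2.1 × (7.87 - 4.5) = -7.077%, loss ≈ 14221 × 7.077/100 ≈ 1006.
Year 2013: gap = -2.1 × (5.52 - 4.5) = -2.142%, loss ≈ 14221 × 2.142/100 ≈ 305.
Total lost output = 287 + 1448 + 1006 + 305 = 3046 billion.

$3,046 billion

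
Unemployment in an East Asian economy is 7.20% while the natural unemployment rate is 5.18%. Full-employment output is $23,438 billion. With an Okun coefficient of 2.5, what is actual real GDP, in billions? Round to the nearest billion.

Unemployment gap = 7.2 - 5.18 = 2.02 points, so the output gap is -2.5 × 2.02 = -5.05%.
Actual GDP = 23438 × (1 - 5.05/100) = 23438 × 0.9495 ≈ 22254 billion.

$22,254 billion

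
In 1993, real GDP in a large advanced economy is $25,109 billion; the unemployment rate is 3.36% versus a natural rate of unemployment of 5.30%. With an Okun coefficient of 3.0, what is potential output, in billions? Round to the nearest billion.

Unemployment gap = 3.36 - 5.3 = -1.94 points, so output gap = -3 × (-1.94) = 5.82%.
Since Y = Y* × (1 + gap/100), Y* = 25109/1.0582 ≈ 23728 billion.

$23,728 billion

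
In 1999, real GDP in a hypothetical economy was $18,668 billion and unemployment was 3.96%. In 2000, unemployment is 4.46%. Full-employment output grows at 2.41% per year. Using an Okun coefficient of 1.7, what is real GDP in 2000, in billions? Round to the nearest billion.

Δu = 4.46 - 3.96 = 0.5 points.
Okun's law (growth form): g_Y = g_Y* - β × Δu = 2.41 - 1.7 × (0.50) = 2.41 - 0.85 = 1.56%.
Real GDP in the next year = 18668 × (1 + 1.56/100) = 18668 × 1.0156 ≈ 18959 billion.

$18,959 billion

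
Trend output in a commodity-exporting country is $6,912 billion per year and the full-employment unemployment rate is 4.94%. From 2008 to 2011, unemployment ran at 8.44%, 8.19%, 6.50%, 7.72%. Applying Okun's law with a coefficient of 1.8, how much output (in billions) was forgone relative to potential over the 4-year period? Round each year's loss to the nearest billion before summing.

$1,379 billion

Year 2008: gap = -1.8 × (8.44 - 4.94) = -6.3%, loss ≈ 6912 × 6.3/100 ≈ 435.
Year 2009: gap = -1.8 × (8.19 - 4.94) = -5.85%, loss ≈ 6912 × 5.85/100 ≈ 404.
Year 2010: gap = -1.8 × (6.5 - 4.94) = -2.808%, loss ≈ 6912 × 2.808/100 ≈ 194.
Year 2011: gap = -1.8 × (7.72 - 4.94) = -5.004%, loss ≈ 6912 × 5.004/100 ≈ 346.
Total lost output = 435 + 404 + 194 + 346 = 1379 billion.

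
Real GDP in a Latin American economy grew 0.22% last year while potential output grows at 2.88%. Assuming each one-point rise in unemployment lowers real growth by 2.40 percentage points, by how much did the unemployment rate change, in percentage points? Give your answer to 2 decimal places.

Growth-rate Okun's law: g_Y = g_Y* - β × Δu, so Δu = (g_Y* - g_Y)/β.
Δu = (2.88 - 0.22)/2.40 = 2.66/2.40 = 1.11 percentage points.

1.11 percentage points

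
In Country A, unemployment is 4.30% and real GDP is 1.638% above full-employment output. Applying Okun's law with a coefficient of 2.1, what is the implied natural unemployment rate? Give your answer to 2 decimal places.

From Okun's law, u - u* = -(output gap)/β = -(1.638)/2.1 = -0.78 points.
So u* = 4.3 + 0.78 = 5.08%.

5.08%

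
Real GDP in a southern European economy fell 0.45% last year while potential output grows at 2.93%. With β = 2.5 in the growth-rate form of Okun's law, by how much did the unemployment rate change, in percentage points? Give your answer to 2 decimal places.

1.35 percentage points

Growth-rate Okun's law: g_Y = g_Y* - β × Δu, so Δu = (g_Y* - g_Y)/β.
Δu = (2.93 + 0.45)/2.5 = 3.38/2.5 = 1.35 percentage points.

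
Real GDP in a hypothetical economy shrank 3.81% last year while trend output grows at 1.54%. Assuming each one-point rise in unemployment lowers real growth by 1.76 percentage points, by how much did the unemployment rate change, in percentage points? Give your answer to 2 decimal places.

3.04 percentage points

Growth-rate Okun's law: g_Y = g_Y* - β × Δu, so Δu = (g_Y* - g_Y)/β.
Δu = (1.54 + 3.81)/1.76 = 5.35/1.76 = 3.04 percentage points.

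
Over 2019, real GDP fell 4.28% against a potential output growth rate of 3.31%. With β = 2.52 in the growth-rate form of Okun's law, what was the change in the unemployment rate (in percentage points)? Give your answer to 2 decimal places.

3.01 percentage points

Growth-rate Okun's law: g_Y = g_Y* - β × Δu, so Δu = (g_Y* - g_Y)/β.
Δu = (3.31 + 4.28)/2.52 = 7.59/2.52 = 3.01 percentage points.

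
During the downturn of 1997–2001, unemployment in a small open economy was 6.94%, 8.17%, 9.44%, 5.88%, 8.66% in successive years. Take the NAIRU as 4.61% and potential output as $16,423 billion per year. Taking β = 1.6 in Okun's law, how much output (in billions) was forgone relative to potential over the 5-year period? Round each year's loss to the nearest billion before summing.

$4,214 billion

Year 1997: gap = -1.6 × (6.94 - 4.61) = -3.728%, loss ≈ 16423 × 3.728/100 ≈ 612.
Year 1998: gap = -1.6 × (8.17 - 4.61) = -5.696%, loss ≈ 16423 × 5.696/100 ≈ 935.
Year 1999: gap = -1.6 × (9.44 - 4.61) = -7.728%, loss ≈ 16423 × 7.728/100 ≈ 1269.
Year 2000: gap = -1.6 × (5.88 - 4.61) = -2.032%, loss ≈ 16423 × 2.032/100 ≈ 334.
Year 2001: gap = -1.6 × (8.66 - 4.61) = -6.48%, loss ≈ 16423 × 6.48/100 ≈ 1064.
Total lost output = 612 + 935 + 1269 + 334 + 1064 = 4214 billion.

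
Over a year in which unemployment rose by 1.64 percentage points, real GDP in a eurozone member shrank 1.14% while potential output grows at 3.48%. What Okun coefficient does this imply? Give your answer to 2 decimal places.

β ≈ 2.82

Growth form: g_Y = g_Y* - β × Δu, so β = (g_Y* - g_Y)/Δu.
β = (3.48 + 1.14)/1.64 = 4.62/1.64 = 2.82.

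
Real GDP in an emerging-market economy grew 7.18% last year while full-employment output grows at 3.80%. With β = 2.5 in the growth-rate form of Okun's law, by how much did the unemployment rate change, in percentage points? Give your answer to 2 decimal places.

-1.35 percentage points

Growth-rate Okun's law: g_Y = g_Y* - β × Δu, so Δu = (g_Y* - g_Y)/β.
Δu = (3.8 - 7.18)/2.5 = -3.38/2.5 = -1.35 percentage points.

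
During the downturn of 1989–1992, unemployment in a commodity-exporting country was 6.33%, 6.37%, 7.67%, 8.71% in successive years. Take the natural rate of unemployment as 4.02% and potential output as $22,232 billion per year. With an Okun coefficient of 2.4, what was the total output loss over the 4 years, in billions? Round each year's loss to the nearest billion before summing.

Year 1989: gap = -2.4 × (6.33 - 4.02) = -5.544%, loss ≈ 22232 × 5.544/100 ≈ 1233.
Year 1990: gap = -2.4 × (6.37 - 4.02) = -5.64%, loss ≈ 22232 × 5.64/100 ≈ 1254.
Year 1991: gap = -2.4 × (7.67 - 4.02) = -8.76%, loss ≈ 22232 × 8.76/100 ≈ 1948.
Year 1992: gap = -2.4 × (8.71 - 4.02) = -11.256%, loss ≈ 22232 × 11.256/100 ≈ 2502.
Total lost output = 1233 + 1254 + 1948 + 2502 = 6937 billion.

$6,937 billion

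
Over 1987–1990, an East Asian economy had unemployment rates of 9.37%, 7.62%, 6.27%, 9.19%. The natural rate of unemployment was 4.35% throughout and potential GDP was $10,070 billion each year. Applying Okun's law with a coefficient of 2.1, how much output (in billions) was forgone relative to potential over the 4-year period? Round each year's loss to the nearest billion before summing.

$3,184 billion

Year 1987: gap = -2.1 × (9.37 - 4.35) = -10.542%, loss ≈ 10070 × 10.542/100 ≈ 1062.
Year 1988: gap = -2.1 × (7.62 - 4.35) = -6.867%, loss ≈ 10070 × 6.867/100 ≈ 692.
Year 1989: gap = -2.1 × (6.27 - 4.35) = -4.032%, loss ≈ 10070 × 4.032/100 ≈ 406.
Year 1990: gap = -2.1 × (9.19 - 4.35) = -10.164%, loss ≈ 10070 × 10.164/100 ≈ 1024.
Total lost output = 1062 + 692 + 406 + 1024 = 3184 billion.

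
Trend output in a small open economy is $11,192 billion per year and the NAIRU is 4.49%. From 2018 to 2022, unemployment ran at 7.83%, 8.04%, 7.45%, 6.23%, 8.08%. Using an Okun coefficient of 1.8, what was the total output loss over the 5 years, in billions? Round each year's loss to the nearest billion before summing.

$3,058 billion

Year 2018: gap = -1.8 × (7.83 - 4.49) = -6.012%, loss ≈ 11192 × 6.012/100 ≈ 673.
Year 2019: gap = -1.8 × (8.04 - 4.49) = -6.39%, loss ≈ 11192 × 6.39/100 ≈ 715.
Year 2020: gap = -1.8 × (7.45 - 4.49) = -5.328%, loss ≈ 11192 × 5.328/100 ≈ 596.
Year 2021: gap = -1.8 × (6.23 - 4.49) = -3.132%, loss ≈ 11192 × 3.132/100 ≈ 351.
Year 2022: gap = -1.8 × (8.08 - 4.49) = -6.462%, loss ≈ 11192 × 6.462/100 ≈ 723.
Total lost output = 673 + 715 + 596 + 351 + 723 = 3058 billion.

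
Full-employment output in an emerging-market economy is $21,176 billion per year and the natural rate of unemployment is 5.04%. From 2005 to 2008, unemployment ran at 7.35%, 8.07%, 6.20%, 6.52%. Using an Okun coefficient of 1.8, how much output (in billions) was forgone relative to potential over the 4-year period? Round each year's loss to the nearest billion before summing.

Year 2005: gap = -1.8 × (7.35 - 5.04) = -4.158%, loss ≈ 21176 × 4.158/100 ≈ 880.
Year 2006: gap = -1.8 × (8.07 - 5.04) = -5.454%, loss ≈ 21176 × 5.454/100 ≈ 1155.
Year 2007: gap = -1.8 × (6.2 - 5.04) = -2.088%, loss ≈ 21176 × 2.088/100 ≈ 442.
Year 2008: gap = -1.8 × (6.52 - 5.04) = -2.664%, loss ≈ 21176 × 2.664/100 ≈ 564.
Total lost output = 880 + 1155 + 442 + 564 = 3041 billion.

$3,041 billion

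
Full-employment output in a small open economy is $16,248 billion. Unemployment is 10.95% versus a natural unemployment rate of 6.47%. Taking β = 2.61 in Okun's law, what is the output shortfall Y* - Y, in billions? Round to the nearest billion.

Output gap = -2.61 × (10.95 - 6.47) = -2.61 × 4.48 = -11.6928%.
Actual GDP ≈ 16248 × 0.883072 ≈ 14348 billion, so the shortfall is 16248 - 14348 = 1900 billion.

$1,900 billion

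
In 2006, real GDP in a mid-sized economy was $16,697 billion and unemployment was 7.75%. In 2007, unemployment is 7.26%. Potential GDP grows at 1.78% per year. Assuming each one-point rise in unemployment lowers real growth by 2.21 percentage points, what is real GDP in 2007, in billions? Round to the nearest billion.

$17,175 billion

Δu = 7.26 - 7.75 = -0.49 points.
Okun's law (growth form): g_Y = g_Y* - β × Δu = 1.78 - 2.21 × (-0.49) = 1.78 + 1.0829 = 2.8629%.
Real GDP in the next year = 16697 × (1 + 2.8629/100) = 16697 × 1.028629 ≈ 17175 billion.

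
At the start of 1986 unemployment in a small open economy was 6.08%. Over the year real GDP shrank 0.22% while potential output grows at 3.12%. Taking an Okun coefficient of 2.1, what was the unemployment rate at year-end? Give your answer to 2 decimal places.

7.67%

Growth-rate Okun's law: g_Y = g_Y* - β × Δu, so Δu = (g_Y* - g_Y)/β.
Δu = (3.12 + 0.22)/2.1 = 3.34/2.1 = 1.59 percentage points.
Year-end unemployment = 6.08 + 1.59 = 7.67%.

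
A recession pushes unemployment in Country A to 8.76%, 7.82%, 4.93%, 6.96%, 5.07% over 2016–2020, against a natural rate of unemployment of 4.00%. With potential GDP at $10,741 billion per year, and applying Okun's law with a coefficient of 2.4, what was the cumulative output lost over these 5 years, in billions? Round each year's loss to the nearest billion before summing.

Year 2016: gap = -2.4 × (8.76 - 4) = -11.424%, loss ≈ 10741 × 11.424/100 ≈ 1227.
Year 2017: gap = -2.4 × (7.82 - 4) = -9.168%, loss ≈ 10741 × 9.168/100 ≈ 985.
Year 2018: gap = -2.4 × (4.93 - 4) = -2.232%, loss ≈ 10741 × 2.232/100 ≈ 240.
Year 2019: gap = -2.4 × (6.96 - 4) = -7.104%, loss ≈ 10741 × 7.104/100 ≈ 763.
Year 2020: gap = -2.4 × (5.07 - 4) = -2.568%, loss ≈ 10741 × 2.568/100 ≈ 276.
Total lost output = 1227 + 985 + 240 + 763 + 276 = 3491 billion.

$3,491 billion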